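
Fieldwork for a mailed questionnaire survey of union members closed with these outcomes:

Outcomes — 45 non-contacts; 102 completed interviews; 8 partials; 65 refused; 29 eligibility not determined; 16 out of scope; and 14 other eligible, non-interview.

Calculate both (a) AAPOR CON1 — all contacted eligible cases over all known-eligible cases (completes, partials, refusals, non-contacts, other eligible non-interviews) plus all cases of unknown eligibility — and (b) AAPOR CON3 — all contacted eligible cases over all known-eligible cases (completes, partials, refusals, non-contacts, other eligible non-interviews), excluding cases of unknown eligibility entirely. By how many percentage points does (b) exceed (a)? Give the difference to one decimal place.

Numerator → 102 + 8 + 65 + 14 = 189
Denominator → 102 + 8 + 65 + 45 + 14 + 29 = 263
CON1 = 189 / 263 = 0.7186
Denominator → 102 + 8 + 65 + 45 + 14 = 234
CON3 = 189 / 234 = 0.8077
Difference = 80.77 − 71.86 = 8.91 percentage points

8.9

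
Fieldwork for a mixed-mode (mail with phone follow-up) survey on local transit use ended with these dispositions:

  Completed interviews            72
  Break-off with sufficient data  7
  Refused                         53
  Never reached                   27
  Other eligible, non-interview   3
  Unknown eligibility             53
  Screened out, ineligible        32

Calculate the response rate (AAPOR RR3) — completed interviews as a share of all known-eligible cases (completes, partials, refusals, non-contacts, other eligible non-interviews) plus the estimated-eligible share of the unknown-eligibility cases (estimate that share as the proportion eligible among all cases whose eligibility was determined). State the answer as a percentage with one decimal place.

34.9%

Numerator: 72
Known eligible: 72 + 7 + 53 + 27 + 3 = 162
e = 162 / (162 + 32) = 162 / 194 = 0.8351
e × U: 0.8351 × 53 = 44.26
Denominator: 162 + 44.26 = 206.26
RR3 = 72 / 206.26 = 0.3491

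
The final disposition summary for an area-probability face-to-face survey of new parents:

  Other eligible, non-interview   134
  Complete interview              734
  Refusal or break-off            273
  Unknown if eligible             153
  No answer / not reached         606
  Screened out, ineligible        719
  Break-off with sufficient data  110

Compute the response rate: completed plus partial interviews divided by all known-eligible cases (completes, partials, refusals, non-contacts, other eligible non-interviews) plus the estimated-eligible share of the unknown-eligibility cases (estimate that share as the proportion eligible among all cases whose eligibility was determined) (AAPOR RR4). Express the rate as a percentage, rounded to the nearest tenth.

42.9%

Top = 734 + 110 = 844
Eligible (known) = 734 + 110 + 273 + 606 + 134 = 1857
e = 1857 / (1857 + 719) = 1857 / 2576 = 0.7209
Eligible share of unknowns = 0.7209 × 153 = 110.30
Denom = 1857 + 110.30 = 1967.30
RR4 = 844 / 1967.30 = 0.4290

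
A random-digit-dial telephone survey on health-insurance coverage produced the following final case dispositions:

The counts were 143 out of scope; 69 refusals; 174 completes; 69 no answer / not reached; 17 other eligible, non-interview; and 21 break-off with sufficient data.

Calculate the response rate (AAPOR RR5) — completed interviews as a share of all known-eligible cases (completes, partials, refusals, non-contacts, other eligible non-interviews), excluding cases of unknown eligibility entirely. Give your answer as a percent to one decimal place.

49.7%

Num: 174
Denom: 174 + 21 + 69 + 69 + 17 = 350
RR5 = 174 / 350 = 0.4971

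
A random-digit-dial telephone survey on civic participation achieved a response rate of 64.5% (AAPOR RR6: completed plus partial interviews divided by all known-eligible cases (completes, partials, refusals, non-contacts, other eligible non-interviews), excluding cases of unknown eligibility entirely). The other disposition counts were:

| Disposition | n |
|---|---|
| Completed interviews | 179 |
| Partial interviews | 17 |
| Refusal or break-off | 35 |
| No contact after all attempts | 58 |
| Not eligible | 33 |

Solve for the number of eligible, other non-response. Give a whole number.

Top: 179 + 17 = 196
RR6 = 196 / D = 0.645
D = 196 / 0.645 = 303.9
Other denominator terms total 289
eligible, other non-response = 303.9 − 289 ≈ 15

15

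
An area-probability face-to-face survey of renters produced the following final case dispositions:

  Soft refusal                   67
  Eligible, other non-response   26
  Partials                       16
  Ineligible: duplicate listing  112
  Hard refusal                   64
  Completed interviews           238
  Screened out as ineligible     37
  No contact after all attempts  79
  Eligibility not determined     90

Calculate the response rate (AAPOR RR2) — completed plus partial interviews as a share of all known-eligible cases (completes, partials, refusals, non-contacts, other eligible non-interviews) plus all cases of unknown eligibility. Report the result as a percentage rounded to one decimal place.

Refusals = 64 + 67 = 131
Ineligible = 37 + 112 = 149
Top: 238 + 16 = 254
Base: 238 + 16 + 131 + 79 + 26 + 90 = 580
RR2 = 254 / 580 = 0.4379

43.8%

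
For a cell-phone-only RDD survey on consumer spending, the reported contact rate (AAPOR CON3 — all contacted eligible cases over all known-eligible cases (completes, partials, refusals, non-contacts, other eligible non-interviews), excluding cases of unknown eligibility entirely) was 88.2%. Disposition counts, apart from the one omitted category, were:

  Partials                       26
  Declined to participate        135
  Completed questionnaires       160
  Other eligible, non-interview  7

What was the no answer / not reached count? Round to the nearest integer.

Num → 160 + 26 + 135 + 7 = 328
CON3 = 328 / D = 0.882
D = 328 / 0.882 = 371.9
Remaining denominator categories sum to 328
no answer / not reached = 371.9 − 328 ≈ 44

44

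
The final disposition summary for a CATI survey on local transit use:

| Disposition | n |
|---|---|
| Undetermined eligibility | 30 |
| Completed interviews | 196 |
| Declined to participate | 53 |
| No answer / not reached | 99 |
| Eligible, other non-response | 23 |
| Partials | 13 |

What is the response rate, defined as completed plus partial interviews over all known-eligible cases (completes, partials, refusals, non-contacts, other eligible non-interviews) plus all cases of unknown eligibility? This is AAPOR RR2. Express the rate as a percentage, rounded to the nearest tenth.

Num: 196 + 13 = 209
Denom: 196 + 13 + 53 + 99 + 23 + 30 = 414
RR2 = 209 / 414 = 0.5048

50.5%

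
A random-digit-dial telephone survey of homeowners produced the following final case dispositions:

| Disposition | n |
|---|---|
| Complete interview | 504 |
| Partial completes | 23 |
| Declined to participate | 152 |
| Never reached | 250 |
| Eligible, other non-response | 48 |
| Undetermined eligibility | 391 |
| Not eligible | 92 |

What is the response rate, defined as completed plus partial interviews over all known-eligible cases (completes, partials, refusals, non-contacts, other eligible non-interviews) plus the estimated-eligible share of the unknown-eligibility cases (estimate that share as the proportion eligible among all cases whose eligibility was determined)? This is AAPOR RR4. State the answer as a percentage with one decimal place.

39.5%

Numerator: 504 + 23 = 527
Determined eligible: 504 + 23 + 152 + 250 + 48 = 977
e = 977 / (977 + 92) = 977 / 1069 = 0.9139
Estimated eligible among unknowns: 0.9139 × 391 = 357.33
Base: 977 + 357.33 = 1334.33
RR4 = 527 / 1334.33 = 0.3950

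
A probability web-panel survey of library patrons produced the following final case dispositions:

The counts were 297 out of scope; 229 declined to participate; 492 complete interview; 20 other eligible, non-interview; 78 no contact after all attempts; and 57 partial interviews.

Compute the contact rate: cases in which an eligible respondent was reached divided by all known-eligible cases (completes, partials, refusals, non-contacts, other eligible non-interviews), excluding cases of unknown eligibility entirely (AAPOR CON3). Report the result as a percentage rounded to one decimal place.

Num = 492 + 57 + 229 + 20 = 798
Base = 492 + 57 + 229 + 78 + 20 = 876
CON3 = 798 / 876 = 0.9110

91.1%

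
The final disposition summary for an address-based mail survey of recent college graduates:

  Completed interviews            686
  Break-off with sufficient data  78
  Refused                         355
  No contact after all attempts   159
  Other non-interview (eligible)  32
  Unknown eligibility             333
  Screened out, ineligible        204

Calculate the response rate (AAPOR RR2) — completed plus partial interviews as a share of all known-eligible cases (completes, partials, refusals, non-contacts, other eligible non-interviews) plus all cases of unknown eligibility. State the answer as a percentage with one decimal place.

Numerator = 686 + 78 = 764
Denominator = 686 + 78 + 355 + 159 + 32 + 333 = 1643
RR2 = 764 / 1643 = 0.4650

46.5%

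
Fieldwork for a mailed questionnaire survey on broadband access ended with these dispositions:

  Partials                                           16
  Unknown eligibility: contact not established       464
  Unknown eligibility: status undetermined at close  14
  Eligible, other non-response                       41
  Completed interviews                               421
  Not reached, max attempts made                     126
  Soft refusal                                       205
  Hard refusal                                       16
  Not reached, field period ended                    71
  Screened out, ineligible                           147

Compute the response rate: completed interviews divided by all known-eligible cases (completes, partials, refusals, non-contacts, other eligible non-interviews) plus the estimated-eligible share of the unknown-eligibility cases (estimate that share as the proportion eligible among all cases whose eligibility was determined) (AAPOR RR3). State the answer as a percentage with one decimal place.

32.2%

Refused = 16 + 205 = 221
No answer / not reached = 71 + 126 = 197
Unknown eligibility = 464 + 14 = 478
Num: 421
Known eligible: 421 + 16 + 221 + 197 + 41 = 896
e = 896 / (896 + 147) = 896 / 1043 = 0.8591
Estimated eligible among unknowns: 0.8591 × 478 = 410.65
Denom: 896 + 410.65 = 1306.65
RR3 = 421 / 1306.65 = 0.3222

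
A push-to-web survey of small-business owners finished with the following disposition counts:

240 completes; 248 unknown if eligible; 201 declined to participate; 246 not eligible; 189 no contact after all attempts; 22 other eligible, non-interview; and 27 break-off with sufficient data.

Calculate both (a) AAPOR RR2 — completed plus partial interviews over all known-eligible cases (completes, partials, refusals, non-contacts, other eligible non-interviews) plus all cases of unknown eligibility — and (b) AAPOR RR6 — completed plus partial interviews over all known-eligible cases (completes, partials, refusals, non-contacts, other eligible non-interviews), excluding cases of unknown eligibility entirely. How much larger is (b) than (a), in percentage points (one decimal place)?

10.5

Top → 240 + 27 = 267
Denom → 240 + 27 + 201 + 189 + 22 + 248 = 927
RR2 = 267 / 927 = 0.2880
Denom → 240 + 27 + 201 + 189 + 22 = 679
RR6 = 267 / 679 = 0.3932
Difference = 39.32 − 28.80 = 10.52 percentage points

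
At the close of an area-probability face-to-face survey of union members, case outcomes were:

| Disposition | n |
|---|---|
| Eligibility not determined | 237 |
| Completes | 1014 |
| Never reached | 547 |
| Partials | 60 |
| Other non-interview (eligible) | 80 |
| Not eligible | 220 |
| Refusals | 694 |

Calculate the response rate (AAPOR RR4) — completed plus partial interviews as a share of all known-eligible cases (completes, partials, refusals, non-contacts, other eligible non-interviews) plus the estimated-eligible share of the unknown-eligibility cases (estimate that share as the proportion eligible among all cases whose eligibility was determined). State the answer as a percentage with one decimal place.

41.1%

Top → 1014 + 60 = 1074
Eligible (known) → 1014 + 60 + 694 + 547 + 80 = 2395
e = 2395 / (2395 + 220) = 2395 / 2615 = 0.9159
e × U → 0.9159 × 237 = 217.07
Denom → 2395 + 217.07 = 2612.07
RR4 = 1074 / 2612.07 = 0.4112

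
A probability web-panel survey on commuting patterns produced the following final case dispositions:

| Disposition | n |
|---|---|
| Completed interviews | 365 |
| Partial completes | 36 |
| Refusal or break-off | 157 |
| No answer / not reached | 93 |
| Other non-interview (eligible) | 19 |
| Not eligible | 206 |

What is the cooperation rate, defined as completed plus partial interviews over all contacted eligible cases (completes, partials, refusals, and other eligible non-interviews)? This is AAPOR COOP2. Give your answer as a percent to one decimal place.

69.5%

Num: 365 + 36 = 401
Base: 365 + 36 + 157 + 19 = 577
COOP2 = 401 / 577 = 0.6950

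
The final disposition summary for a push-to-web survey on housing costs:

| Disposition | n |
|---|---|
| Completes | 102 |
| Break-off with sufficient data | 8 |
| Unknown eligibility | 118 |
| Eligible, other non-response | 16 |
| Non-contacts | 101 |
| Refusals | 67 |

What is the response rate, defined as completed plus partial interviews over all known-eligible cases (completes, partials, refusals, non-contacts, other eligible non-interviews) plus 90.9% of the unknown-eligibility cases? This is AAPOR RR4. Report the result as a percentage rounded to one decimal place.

27.4%

Top: 102 + 8 = 110
Determined eligible: 102 + 8 + 67 + 101 + 16 = 294
e × U: 0.9090 × 118 = 107.26
Base: 294 + 107.26 = 401.26
RR4 = 110 / 401.26 = 0.2741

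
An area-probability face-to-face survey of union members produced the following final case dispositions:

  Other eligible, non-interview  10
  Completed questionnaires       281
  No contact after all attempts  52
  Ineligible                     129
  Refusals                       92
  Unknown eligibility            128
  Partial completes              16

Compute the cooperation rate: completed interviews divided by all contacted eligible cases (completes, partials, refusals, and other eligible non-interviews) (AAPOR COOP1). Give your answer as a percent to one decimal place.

70.4%

Num: 281
Denom: 281 + 16 + 92 + 10 = 399
COOP1 = 281 / 399 = 0.7043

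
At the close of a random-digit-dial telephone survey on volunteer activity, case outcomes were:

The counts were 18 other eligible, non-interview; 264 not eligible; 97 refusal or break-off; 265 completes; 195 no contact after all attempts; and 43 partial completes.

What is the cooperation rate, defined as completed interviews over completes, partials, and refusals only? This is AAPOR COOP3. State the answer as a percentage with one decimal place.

65.4%

Numerator: 265
Base: 265 + 43 + 97 = 405
COOP3 = 265 / 405 = 0.6543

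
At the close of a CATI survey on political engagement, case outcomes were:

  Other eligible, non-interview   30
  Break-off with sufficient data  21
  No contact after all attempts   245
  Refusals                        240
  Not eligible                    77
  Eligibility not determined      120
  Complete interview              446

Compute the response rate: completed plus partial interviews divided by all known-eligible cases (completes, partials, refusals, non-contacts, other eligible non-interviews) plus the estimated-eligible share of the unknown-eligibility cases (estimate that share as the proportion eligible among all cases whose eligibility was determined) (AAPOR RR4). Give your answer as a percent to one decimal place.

42.7%

Numerator = 446 + 21 = 467
Determined eligible = 446 + 21 + 240 + 245 + 30 = 982
e = 982 / (982 + 77) = 982 / 1059 = 0.9273
Eligible share of unknowns = 0.9273 × 120 = 111.28
Denom = 982 + 111.28 = 1093.28
RR4 = 467 / 1093.28 = 0.4272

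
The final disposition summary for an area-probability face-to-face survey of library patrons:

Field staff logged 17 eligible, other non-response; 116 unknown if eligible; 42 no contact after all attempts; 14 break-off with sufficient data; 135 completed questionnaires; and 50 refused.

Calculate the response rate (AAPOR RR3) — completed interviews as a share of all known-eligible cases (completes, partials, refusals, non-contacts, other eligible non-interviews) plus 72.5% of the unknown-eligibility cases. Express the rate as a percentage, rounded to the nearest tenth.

39.5%

Num → 135
Known eligible → 135 + 14 + 50 + 42 + 17 = 258
Eligible share of unknowns → 0.7250 × 116 = 84.10
Denom → 258 + 84.10 = 342.10
RR3 = 135 / 342.10 = 0.3946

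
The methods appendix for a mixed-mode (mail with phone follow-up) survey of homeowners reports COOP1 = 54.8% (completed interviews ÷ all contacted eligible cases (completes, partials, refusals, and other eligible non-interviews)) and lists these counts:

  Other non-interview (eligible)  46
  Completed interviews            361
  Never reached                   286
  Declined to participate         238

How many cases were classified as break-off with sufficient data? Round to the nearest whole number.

14

COOP1 = 361 / D = 0.548
D = 361 / 0.548 = 658.8
Rest of base = 645
break-off with sufficient data = 658.8 − 645 ≈ 14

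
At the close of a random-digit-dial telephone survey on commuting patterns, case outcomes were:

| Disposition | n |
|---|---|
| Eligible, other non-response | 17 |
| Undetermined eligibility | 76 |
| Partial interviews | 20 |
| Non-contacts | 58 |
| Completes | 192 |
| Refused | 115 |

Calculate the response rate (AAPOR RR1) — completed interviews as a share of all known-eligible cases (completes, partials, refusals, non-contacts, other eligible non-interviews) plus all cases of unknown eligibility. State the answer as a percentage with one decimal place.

Top = 192
Denom = 192 + 20 + 115 + 58 + 17 + 76 = 478
RR1 = 192 / 478 = 0.4017

40.2%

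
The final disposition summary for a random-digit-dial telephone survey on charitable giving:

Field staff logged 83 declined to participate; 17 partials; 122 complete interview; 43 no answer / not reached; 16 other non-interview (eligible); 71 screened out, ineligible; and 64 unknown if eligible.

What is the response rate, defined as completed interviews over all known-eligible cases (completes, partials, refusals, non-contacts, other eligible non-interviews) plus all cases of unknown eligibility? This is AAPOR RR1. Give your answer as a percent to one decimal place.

35.4%

Numerator → 122
Denom → 122 + 17 + 83 + 43 + 16 + 64 = 345
RR1 = 122 / 345 = 0.3536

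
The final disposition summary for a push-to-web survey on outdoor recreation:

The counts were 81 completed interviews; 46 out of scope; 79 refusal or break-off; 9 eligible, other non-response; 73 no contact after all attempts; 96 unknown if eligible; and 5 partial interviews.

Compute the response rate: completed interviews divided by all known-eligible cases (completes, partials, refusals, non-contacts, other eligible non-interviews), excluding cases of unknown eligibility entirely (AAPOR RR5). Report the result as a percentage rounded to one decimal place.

32.8%

Numerator = 81
Base = 81 + 5 + 79 + 73 + 9 = 247
RR5 = 81 / 247 = 0.3279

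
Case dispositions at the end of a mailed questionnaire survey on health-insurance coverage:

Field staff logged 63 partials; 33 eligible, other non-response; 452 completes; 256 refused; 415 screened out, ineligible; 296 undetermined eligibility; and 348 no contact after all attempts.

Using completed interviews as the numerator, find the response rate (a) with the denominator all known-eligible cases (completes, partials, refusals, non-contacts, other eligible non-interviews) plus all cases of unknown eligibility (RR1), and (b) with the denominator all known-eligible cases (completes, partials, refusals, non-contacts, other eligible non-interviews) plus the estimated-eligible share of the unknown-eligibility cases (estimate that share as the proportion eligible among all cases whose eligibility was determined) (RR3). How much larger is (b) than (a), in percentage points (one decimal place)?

Numerator → 452
Denominator → 452 + 63 + 256 + 348 + 33 + 296 = 1448
RR1 = 452 / 1448 = 0.3122
Eligible (known) → 452 + 63 + 256 + 348 + 33 = 1152
e = 1152 / (1152 + 415) = 1152 / 1567 = 0.7352
e × U → 0.7352 × 296 = 217.62
Denominator → 1152 + 217.62 = 1369.62
RR3 = 452 / 1369.62 = 0.3300
Difference = 33.00 − 31.22 = 1.78 percentage points

1.8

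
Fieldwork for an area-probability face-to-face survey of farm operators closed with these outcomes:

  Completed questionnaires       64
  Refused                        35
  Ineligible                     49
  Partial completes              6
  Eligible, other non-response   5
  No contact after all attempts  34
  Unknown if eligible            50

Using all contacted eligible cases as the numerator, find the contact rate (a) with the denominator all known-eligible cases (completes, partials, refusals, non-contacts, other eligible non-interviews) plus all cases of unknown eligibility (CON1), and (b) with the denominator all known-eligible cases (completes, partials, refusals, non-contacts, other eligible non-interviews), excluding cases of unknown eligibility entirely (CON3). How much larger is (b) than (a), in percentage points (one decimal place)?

Numerator = 64 + 6 + 35 + 5 = 110
Base = 64 + 6 + 35 + 34 + 5 + 50 = 194
CON1 = 110 / 194 = 0.5670
Base = 64 + 6 + 35 + 34 + 5 = 144
CON3 = 110 / 144 = 0.7639
Difference = 76.39 − 56.70 = 19.69 percentage points

19.7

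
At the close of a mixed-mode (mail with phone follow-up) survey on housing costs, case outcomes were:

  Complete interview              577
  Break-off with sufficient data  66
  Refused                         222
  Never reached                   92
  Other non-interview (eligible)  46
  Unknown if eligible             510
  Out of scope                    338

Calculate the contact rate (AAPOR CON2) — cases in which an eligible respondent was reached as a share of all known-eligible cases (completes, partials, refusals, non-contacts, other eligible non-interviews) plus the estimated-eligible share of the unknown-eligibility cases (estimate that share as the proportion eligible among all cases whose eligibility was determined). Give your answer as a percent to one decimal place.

Top = 577 + 66 + 222 + 46 = 911
Determined eligible = 577 + 66 + 222 + 92 + 46 = 1003
e = 1003 / (1003 + 338) = 1003 / 1341 = 0.7479
Eligible share of unknowns = 0.7479 × 510 = 381.43
Base = 1003 + 381.43 = 1384.43
CON2 = 911 / 1384.43 = 0.6580

65.8%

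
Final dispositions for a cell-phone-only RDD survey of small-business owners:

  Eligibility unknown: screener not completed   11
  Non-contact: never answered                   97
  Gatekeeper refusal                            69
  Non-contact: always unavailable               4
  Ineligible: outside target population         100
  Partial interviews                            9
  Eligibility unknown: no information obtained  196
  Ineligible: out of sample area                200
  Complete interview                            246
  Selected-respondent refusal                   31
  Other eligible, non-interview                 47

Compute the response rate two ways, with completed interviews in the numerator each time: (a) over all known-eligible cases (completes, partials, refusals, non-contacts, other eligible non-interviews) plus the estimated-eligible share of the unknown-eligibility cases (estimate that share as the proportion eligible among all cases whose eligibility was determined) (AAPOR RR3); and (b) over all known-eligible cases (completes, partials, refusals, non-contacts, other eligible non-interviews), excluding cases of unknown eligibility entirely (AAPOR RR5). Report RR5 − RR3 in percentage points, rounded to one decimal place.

Refusals = 69 + 31 = 100
Never reached = 97 + 4 = 101
Unknown eligibility = 11 + 196 = 207
Screened out, ineligible = 100 + 200 = 300
Top: 246
Determined eligible: 246 + 9 + 100 + 101 + 47 = 503
e = 503 / (503 + 300) = 503 / 803 = 0.6264
e × U: 0.6264 × 207 = 129.66
Denominator: 503 + 129.66 = 632.66
RR3 = 246 / 632.66 = 0.3888
Denominator: 246 + 9 + 100 + 101 + 47 = 503
RR5 = 246 / 503 = 0.4891
Difference = 48.91 − 38.88 = 10.03 percentage points

10.0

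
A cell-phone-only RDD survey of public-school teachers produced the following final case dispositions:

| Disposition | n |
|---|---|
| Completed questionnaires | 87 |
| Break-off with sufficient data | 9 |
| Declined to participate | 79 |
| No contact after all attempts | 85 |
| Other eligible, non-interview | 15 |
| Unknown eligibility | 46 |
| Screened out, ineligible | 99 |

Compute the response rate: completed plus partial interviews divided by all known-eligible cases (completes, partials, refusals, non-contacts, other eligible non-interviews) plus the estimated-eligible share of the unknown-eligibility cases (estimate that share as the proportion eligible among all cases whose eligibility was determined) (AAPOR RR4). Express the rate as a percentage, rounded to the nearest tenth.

31.1%

Top: 87 + 9 = 96
Known eligible: 87 + 9 + 79 + 85 + 15 = 275
e = 275 / (275 + 99) = 275 / 374 = 0.7353
Eligible share of unknowns: 0.7353 × 46 = 33.82
Base: 275 + 33.82 = 308.82
RR4 = 96 / 308.82 = 0.3109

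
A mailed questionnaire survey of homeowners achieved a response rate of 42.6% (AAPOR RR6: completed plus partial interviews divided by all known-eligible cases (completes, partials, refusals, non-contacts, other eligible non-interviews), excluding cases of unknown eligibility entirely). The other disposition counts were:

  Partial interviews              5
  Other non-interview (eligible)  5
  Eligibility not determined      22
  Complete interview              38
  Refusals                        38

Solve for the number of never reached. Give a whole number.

15

Numerator: 38 + 5 = 43
RR6 = 43 / D = 0.426
D = 43 / 0.426 = 100.9
Other denominator terms total 86
never reached = 100.9 − 86 ≈ 15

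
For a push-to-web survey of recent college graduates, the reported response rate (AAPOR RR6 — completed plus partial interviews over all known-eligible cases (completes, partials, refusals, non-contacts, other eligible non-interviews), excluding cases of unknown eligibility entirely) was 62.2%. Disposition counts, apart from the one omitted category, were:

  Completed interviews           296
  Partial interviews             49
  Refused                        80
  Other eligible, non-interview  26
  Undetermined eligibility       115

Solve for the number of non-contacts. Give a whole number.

104

Num → 296 + 49 = 345
RR6 = 345 / D = 0.622
D = 345 / 0.622 = 554.7
Remaining denominator categories sum to 451
non-contacts = 554.7 − 451 ≈ 104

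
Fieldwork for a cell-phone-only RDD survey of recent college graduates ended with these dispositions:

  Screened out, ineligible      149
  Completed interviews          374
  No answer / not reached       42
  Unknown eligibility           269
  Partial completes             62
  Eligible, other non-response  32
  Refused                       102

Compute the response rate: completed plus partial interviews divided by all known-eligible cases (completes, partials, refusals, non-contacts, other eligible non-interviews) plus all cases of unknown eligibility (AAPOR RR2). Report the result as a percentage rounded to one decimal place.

Numerator = 374 + 62 = 436
Base = 374 + 62 + 102 + 42 + 32 + 269 = 881
RR2 = 436 / 881 = 0.4949

49.5%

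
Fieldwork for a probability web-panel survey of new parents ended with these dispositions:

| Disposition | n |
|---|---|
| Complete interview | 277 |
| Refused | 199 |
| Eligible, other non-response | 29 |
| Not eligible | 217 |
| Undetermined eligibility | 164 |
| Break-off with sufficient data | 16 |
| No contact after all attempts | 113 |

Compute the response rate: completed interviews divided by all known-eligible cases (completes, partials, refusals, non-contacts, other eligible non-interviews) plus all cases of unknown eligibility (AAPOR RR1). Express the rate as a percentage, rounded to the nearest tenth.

Numerator = 277
Denom = 277 + 16 + 199 + 113 + 29 + 164 = 798
RR1 = 277 / 798 = 0.3471

34.7%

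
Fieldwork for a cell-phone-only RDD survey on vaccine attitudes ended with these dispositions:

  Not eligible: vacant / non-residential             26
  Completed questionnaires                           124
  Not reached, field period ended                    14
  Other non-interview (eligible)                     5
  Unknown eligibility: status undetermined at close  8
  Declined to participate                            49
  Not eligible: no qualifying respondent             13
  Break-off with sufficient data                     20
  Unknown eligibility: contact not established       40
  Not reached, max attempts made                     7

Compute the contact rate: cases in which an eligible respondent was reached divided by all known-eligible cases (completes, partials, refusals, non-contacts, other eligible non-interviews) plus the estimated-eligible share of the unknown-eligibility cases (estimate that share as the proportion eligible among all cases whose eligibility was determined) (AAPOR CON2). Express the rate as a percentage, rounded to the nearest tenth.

76.2%

Non-contacts = 14 + 7 = 21
Unknown if eligible = 40 + 8 = 48
Screened out, ineligible = 13 + 26 = 39
Top: 124 + 20 + 49 + 5 = 198
Eligible (known): 124 + 20 + 49 + 21 + 5 = 219
e = 219 / (219 + 39) = 219 / 258 = 0.8488
e × U: 0.8488 × 48 = 40.74
Denominator: 219 + 40.74 = 259.74
CON2 = 198 / 259.74 = 0.7623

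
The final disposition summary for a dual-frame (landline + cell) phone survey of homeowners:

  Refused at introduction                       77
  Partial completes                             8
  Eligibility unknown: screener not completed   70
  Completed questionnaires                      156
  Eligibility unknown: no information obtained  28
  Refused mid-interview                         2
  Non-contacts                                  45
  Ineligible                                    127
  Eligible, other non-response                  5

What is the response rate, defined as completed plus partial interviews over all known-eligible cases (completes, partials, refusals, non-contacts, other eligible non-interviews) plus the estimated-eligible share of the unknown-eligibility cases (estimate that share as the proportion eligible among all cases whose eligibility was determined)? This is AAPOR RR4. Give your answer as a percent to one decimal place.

45.4%

Declined to participate = 77 + 2 = 79
Unknown if eligible = 70 + 28 = 98
Numerator → 156 + 8 = 164
Eligible (known) → 156 + 8 + 79 + 45 + 5 = 293
e = 293 / (293 + 127) = 293 / 420 = 0.6976
Estimated eligible among unknowns → 0.6976 × 98 = 68.36
Denominator → 293 + 68.36 = 361.36
RR4 = 164 / 361.36 = 0.4538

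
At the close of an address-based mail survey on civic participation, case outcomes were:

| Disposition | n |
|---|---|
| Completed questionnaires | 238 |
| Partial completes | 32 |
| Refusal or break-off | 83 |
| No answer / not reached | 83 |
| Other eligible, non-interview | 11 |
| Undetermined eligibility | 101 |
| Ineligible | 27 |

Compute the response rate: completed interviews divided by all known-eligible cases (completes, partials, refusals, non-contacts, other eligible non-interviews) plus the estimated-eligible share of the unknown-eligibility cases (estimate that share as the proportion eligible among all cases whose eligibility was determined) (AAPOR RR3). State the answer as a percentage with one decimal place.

Top: 238
Eligible (known): 238 + 32 + 83 + 83 + 11 = 447
e = 447 / (447 + 27) = 447 / 474 = 0.9430
e × U: 0.9430 × 101 = 95.24
Base: 447 + 95.24 = 542.24
RR3 = 238 / 542.24 = 0.4389

43.9%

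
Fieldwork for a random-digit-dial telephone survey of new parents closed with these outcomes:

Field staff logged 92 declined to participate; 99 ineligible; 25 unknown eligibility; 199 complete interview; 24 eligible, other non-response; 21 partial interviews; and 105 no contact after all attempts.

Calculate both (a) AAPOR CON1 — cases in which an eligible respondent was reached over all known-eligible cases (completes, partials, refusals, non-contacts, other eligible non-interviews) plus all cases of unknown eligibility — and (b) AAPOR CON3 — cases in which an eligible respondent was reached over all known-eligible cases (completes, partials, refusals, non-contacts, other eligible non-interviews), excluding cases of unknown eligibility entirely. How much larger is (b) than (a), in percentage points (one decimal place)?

4.1

Top = 199 + 21 + 92 + 24 = 336
Base = 199 + 21 + 92 + 105 + 24 + 25 = 466
CON1 = 336 / 466 = 0.7210
Base = 199 + 21 + 92 + 105 + 24 = 441
CON3 = 336 / 441 = 0.7619
Difference = 76.19 − 72.10 = 4.09 percentage points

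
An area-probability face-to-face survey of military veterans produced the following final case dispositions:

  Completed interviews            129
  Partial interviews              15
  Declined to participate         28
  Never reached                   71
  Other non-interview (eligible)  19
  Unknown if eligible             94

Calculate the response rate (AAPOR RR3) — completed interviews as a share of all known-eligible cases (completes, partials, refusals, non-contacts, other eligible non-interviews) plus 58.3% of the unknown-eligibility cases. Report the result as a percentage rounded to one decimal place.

Top → 129
Eligible (known) → 129 + 15 + 28 + 71 + 19 = 262
Estimated eligible among unknowns → 0.5830 × 94 = 54.80
Denom → 262 + 54.80 = 316.80
RR3 = 129 / 316.80 = 0.4072

40.7%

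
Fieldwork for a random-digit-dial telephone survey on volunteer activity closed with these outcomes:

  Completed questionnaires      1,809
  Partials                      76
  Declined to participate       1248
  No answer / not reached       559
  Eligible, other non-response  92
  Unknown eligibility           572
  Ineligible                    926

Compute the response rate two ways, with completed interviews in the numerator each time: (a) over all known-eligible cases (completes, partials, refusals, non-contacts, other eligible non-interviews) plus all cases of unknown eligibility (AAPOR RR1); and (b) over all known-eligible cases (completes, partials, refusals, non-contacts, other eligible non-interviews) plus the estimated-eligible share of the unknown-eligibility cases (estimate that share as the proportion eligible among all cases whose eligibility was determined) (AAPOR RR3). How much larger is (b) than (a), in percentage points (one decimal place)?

Numerator → 1809
Denominator → 1809 + 76 + 1248 + 559 + 92 + 572 = 4356
RR1 = 1809 / 4356 = 0.4153
Determined eligible → 1809 + 76 + 1248 + 559 + 92 = 3784
e = 3784 / (3784 + 926) = 3784 / 4710 = 0.8034
Estimated eligible among unknowns → 0.8034 × 572 = 459.54
Denominator → 3784 + 459.54 = 4243.54
RR3 = 1809 / 4243.54 = 0.4263
Difference = 42.63 − 41.53 = 1.10 percentage points

1.1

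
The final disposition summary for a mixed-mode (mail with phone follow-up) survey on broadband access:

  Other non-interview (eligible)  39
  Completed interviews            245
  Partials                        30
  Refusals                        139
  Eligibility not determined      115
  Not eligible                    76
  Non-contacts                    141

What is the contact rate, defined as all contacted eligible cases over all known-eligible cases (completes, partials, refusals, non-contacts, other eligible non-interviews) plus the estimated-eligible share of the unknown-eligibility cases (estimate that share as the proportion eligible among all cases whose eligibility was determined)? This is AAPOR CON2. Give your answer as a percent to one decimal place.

65.1%

Num = 245 + 30 + 139 + 39 = 453
Known eligible = 245 + 30 + 139 + 141 + 39 = 594
e = 594 / (594 + 76) = 594 / 670 = 0.8866
Estimated eligible among unknowns = 0.8866 × 115 = 101.96
Base = 594 + 101.96 = 695.96
CON2 = 453 / 695.96 = 0.6509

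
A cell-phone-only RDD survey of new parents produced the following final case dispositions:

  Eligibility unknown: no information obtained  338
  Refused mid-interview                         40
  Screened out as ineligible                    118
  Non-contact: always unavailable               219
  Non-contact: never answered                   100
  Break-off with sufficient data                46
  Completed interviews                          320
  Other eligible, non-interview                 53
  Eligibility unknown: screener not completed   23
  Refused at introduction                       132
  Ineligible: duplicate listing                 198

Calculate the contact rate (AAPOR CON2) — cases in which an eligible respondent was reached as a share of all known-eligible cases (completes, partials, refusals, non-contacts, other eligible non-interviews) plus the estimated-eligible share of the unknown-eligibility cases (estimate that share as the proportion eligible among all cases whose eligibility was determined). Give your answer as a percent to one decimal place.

50.2%

Refused = 132 + 40 = 172
Never reached = 100 + 219 = 319
Unknown eligibility = 23 + 338 = 361
Not eligible = 118 + 198 = 316
Numerator = 320 + 46 + 172 + 53 = 591
Determined eligible = 320 + 46 + 172 + 319 + 53 = 910
e = 910 / (910 + 316) = 910 / 1226 = 0.7423
e × U = 0.7423 × 361 = 267.97
Denominator = 910 + 267.97 = 1177.97
CON2 = 591 / 1177.97 = 0.5017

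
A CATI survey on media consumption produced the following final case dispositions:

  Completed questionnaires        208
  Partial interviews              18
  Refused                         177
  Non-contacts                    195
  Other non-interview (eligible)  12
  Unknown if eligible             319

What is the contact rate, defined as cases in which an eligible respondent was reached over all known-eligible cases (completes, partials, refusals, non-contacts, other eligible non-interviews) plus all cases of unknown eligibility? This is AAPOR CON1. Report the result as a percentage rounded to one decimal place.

44.7%

Numerator → 208 + 18 + 177 + 12 = 415
Denominator → 208 + 18 + 177 + 195 + 12 + 319 = 929
CON1 = 415 / 929 = 0.4467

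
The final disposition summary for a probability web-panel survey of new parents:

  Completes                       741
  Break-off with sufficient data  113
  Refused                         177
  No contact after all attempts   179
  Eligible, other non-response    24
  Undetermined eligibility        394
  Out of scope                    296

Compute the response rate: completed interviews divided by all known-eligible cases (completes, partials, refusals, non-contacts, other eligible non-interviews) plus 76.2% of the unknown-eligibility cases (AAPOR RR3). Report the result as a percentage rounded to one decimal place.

Numerator: 741
Determined eligible: 741 + 113 + 177 + 179 + 24 = 1234
Estimated eligible among unknowns: 0.7620 × 394 = 300.23
Denominator: 1234 + 300.23 = 1534.23
RR3 = 741 / 1534.23 = 0.4830

48.3%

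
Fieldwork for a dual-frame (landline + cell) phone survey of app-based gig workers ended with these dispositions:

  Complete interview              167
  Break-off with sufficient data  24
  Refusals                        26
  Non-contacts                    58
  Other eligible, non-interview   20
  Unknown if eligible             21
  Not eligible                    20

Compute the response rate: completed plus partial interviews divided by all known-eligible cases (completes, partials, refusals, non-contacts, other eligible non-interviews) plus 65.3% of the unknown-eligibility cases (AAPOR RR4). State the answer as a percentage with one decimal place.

Num = 167 + 24 = 191
Determined eligible = 167 + 24 + 26 + 58 + 20 = 295
Eligible share of unknowns = 0.6530 × 21 = 13.71
Denominator = 295 + 13.71 = 308.71
RR4 = 191 / 308.71 = 0.6187

61.9%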